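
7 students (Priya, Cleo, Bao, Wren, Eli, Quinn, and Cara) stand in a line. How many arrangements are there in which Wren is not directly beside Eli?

3600

Of the 7! = 5040 arrangements, those with Wren and Eli adjacent number 2 × 6! = 1440 (treat the pair as a block with 2 internal orders).
So 5040 − 1440 = 3600 arrangements keep them apart.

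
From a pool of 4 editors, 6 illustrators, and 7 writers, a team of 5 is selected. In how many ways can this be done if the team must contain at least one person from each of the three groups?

With no constraint there are C(17,5) = 6188 possible selections.
Selections missing a whole group: no editors → C(13,5) = 1287; no illustrators → C(11,5) = 462; no writers → C(10,5) = 252.
Add back selections omitting two groups (i.e. drawn from a single group): C(4,5) + C(6,5) + C(7,5) = 27.
By inclusion–exclusion: 6188 − 2001 + 27 = 4214.

4214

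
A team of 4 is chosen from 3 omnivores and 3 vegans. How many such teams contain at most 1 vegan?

3

Split by how many vegans are chosen (0 through 1).
Sum: C(3,0)·C(3,4) + C(3,1)·C(3,3) = 0 + 3 = 3.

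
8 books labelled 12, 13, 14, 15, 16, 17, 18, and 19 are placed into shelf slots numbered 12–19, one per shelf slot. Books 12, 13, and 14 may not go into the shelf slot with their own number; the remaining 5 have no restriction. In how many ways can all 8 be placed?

Let Aᵢ (for i ∈ {12, 13, 14}) be the placements that put book i in its forbidden shelf slot. Any j of these fix j positions, leaving (8−j)! ways to fill the rest, and there are C(3,j) ways to pick which j.
By inclusion–exclusion, the number of valid placements is Σ_{j=0}^{3} (−1)^j C(3,j)·(8−j)!.
Computing: 40320 − 15120 + 2160 − 120 = 27240.

27240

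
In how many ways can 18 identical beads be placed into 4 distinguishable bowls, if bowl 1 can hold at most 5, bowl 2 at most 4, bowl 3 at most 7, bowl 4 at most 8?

Without the upper bounds there are C(21,3) = 1330 ways to split 18 among 4 bowls.
Subtract solutions that violate a single cap (substitute x_i' = x_i − (cap_i+1)): x_1 ≥ 6 gives C(15,3) = 455; x_2 ≥ 5 gives C(16,3) = 560; x_3 ≥ 8 gives C(13,3) = 286; x_4 ≥ 9 gives C(12,3) = 220. Together 1521.
Add back pairs where two caps are both exceeded: 120 + 35 + 20 + 56 + 35 + 4 = 270.
By inclusion–exclusion the count is 1330 − 1521 + 270 = 79.

79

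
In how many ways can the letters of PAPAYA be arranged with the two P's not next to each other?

40

Total arrangements of PAPAYA: 6!/(3!·2!) = 60.
If the two P's are adjacent, glue them into one block, leaving 5 items to arrange: (5)!/(3!) = 20 ways.
Subtracting, 60 − 20 = 40 arrangements keep the P's apart.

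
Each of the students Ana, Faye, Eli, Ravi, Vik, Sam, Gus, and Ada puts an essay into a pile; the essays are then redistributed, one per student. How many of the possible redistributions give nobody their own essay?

14833

This is the derangement count D_8: permutations of 8 items with no fixed point.
By inclusion–exclusion this is Σ_{j=0}^{8} (−1)^j C(8,j)·(8−j)!.
Computing: 40320 − 40320 + 20160 − 6720 + 1680 − 336 + 56 − 8 + 1 = 14833.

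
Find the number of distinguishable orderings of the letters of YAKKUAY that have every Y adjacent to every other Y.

180

Treat the 2 copies of Y as a single block. The multiset to arrange is then {YY, A, A, K, K, U}, 6 items in all.
That gives (6)!/(2!·2!) = 180 arrangements.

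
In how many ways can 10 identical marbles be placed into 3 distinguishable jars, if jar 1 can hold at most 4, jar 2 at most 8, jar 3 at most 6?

32

By stars and bars, unrestricted non-negative solutions to x_1+…+x_3 = 10 number C(10+2,2) = 66.
Subtract solutions that violate a single cap (substitute x_i' = x_i − (cap_i+1)): x_1 ≥ 5 gives C(7,2) = 21; x_2 ≥ 9 gives C(3,2) = 3; x_3 ≥ 7 gives C(5,2) = 10. Together 34.
No two caps can be exceeded simultaneously, so the pair terms are all 0.
By inclusion–exclusion the count is 66 − 34 + 0 = 32.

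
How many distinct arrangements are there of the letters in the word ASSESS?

30

ASSESS has 6 letters with S appearing 4 times.
Dividing 6! = 720 by 4! = 24 for the repeated letters gives 30.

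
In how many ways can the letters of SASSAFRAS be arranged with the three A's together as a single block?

210

Treat the 3 copies of A as a single block. The multiset to arrange is then {AAA, F, R, S, S, S, S}, 7 items in all.
That gives (7)!/(4!) = 210 arrangements.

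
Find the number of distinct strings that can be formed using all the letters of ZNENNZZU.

ZNENNZZU has 8 letters with N appearing 3 times and Z appearing 3 times.
Dividing 8! = 40320 by 3!·3! = 36 for the repeated letters gives 1120.

1120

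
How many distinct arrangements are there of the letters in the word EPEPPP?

Letter multiplicities in EPEPPP: E×2, P×4.
Dividing 6! = 720 by 4!·2! = 48 for the repeated letters gives 15.

15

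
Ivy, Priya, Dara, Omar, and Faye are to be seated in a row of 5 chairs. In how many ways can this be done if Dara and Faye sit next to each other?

Place the 3 others and the Dara-Faye pair as 4 objects in a line; the pair has 2 internal arrangements.
That gives 2 × 4! = 2 × 24 = 48.

48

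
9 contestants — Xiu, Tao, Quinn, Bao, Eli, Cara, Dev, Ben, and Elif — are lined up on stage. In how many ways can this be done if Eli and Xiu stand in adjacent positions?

Glue Eli and Xiu into one block (2 internal orders), leaving 8 units to arrange in a row.
That gives 2 × 8! = 2 × 40320 = 80640.

80640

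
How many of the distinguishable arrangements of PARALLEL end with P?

420

With the last slot taken by P, it remains to arrange the other 7 letters (ARALLEL).
Those 7 letters have A appearing twice and L appearing 3 times, giving (7)!/(3!·2!) = 420.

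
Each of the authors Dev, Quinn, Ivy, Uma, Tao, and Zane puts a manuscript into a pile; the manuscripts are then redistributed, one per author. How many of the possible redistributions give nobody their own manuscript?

Count assignments avoiding every fixed point. For any j of the 6 authors fixed to their own manuscript, the other 6−j can be arranged in (6−j)! ways.
By inclusion–exclusion this is Σ_{j=0}^{6} (−1)^j C(6,j)·(6−j)!.
Computing: 720 − 720 + 360 − 120 + 30 − 6 + 1 = 265.

265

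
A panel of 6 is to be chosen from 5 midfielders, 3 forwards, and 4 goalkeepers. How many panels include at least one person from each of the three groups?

Unrestricted: C(12,6) = 924 ways to pick any 6 of the 12.
Subtract selections that omit an entire group: no midfielders → C(7,6) = 7; no forwards → C(9,6) = 84; no goalkeepers → C(8,6) = 28.
Add back selections omitting two groups (i.e. drawn from a single group): C(5,6) + C(3,6) + C(4,6) = 0.
By inclusion–exclusion: 924 − 119 + 0 = 805.

805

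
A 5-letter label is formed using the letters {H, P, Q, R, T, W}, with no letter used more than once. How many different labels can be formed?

Choose and order 5 of the 6 symbols: the first letter has 6 options, the next 5, and so on down to 2.
6 × 5 × 4 × 3 × 2 = 720.

720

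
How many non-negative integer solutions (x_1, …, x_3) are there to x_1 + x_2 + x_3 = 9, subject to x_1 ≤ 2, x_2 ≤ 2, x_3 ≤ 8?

Without the upper bounds there are C(11,2) = 55 ways to split 9 among 3 variables.
Subtract solutions that violate a single cap (substitute x_i' = x_i − (cap_i+1)): x_1 ≥ 3 gives C(8,2) = 28; x_2 ≥ 3 gives C(8,2) = 28; x_3 ≥ 9 gives C(2,2) = 1. Together 57.
Add back pairs where two caps are both exceeded: 10 + 0 + 0 = 10.
By inclusion–exclusion the count is 55 − 57 + 10 = 8.

8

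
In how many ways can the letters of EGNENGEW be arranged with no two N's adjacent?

There are 8!/(3!·2!·2!) = 1680 arrangements of EGNENGEW in total.
If the two N's are adjacent, glue them into one block, leaving 7 items to arrange: (7)!/(3!·2!) = 420 ways.
Subtracting, 1680 − 420 = 1260 arrangements keep the N's apart.

1260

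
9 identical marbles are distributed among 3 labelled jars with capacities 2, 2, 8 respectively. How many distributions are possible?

Ignoring the caps, the number of non-negative solutions to x_1+…+x_3 = 9 is C(11,2) = 55.
Subtract solutions that violate a single cap (substitute x_i' = x_i − (cap_i+1)): x_1 ≥ 3 gives C(8,2) = 28; x_2 ≥ 3 gives C(8,2) = 28; x_3 ≥ 9 gives C(2,2) = 1. Together 57.
Add back pairs where two caps are both exceeded: 10 + 0 + 0 = 10.
By inclusion–exclusion the count is 55 − 57 + 10 = 8.

8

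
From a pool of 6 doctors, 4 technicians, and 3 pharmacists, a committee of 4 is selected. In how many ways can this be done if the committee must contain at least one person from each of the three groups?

360

Unrestricted: C(13,4) = 715 ways to pick any 4 of the 13.
Selections missing a whole group: no doctors → C(7,4) = 35; no technicians → C(9,4) = 126; no pharmacists → C(10,4) = 210.
Add back selections omitting two groups (i.e. drawn from a single group): C(6,4) + C(4,4) + C(3,4) = 16.
By inclusion–exclusion: 715 − 371 + 16 = 360.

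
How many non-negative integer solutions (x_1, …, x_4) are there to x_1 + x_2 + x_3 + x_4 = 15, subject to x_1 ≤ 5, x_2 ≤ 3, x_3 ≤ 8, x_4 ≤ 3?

Ignoring the caps, the number of non-negative solutions to x_1+…+x_4 = 15 is C(18,3) = 816.
Subtract solutions that violate a single cap (substitute x_i' = x_i − (cap_i+1)): x_1 ≥ 6 gives C(12,3) = 220; x_2 ≥ 4 gives C(14,3) = 364; x_3 ≥ 9 gives C(9,3) = 84; x_4 ≥ 4 gives C(14,3) = 364. Together 1032.
Add back pairs where two caps are both exceeded: 56 + 1 + 56 + 10 + 120 + 10 = 253.
Subtract triples: 0 + 4 + 0 + 0 = 4.
By inclusion–exclusion the count is 816 − 1032 + 253 − 4 = 33.

33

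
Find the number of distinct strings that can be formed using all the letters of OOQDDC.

180

OOQDDC has 6 letters with D appearing twice and O appearing twice.
So there are 6! / (2!·2!) = 180 distinguishable arrangements.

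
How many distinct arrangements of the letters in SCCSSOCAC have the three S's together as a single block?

210

Treat the 3 copies of S as a single block. The multiset to arrange is then {SSS, A, C, C, C, C, O}, 7 items in all.
That gives (7)!/(4!) = 210 arrangements.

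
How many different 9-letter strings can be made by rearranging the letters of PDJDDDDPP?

504

PDJDDDDPP has 9 letters with D appearing 5 times and P appearing 3 times.
So there are 9! / (5!·3!) = 504 distinguishable arrangements.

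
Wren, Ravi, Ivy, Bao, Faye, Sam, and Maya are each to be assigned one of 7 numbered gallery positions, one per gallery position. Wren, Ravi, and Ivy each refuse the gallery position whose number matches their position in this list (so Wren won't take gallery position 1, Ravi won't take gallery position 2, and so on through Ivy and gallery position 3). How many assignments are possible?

Let Aᵢ (for i ∈ {1, 2, 3}) be the placements that put person i in their forbidden gallery position. Any j of these fix j positions, leaving (7−j)! ways to fill the rest, and there are C(3,j) ways to pick which j.
By inclusion–exclusion, the number of valid placements is Σ_{j=0}^{3} (−1)^j C(3,j)·(7−j)!.
Computing: 5040 − 2160 + 360 − 24 = 3216.

3216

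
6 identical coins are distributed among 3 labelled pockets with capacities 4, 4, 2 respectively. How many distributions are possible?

12

Ignoring the caps, the number of non-negative solutions to x_1+…+x_3 = 6 is C(8,2) = 28.
Subtract solutions that violate a single cap (substitute x_i' = x_i − (cap_i+1)): x_1 ≥ 5 gives C(3,2) = 3; x_2 ≥ 5 gives C(3,2) = 3; x_3 ≥ 3 gives C(5,2) = 10. Together 16.
No two caps can be exceeded simultaneously, so the pair terms are all 0.
By inclusion–exclusion the count is 28 − 16 + 0 = 12.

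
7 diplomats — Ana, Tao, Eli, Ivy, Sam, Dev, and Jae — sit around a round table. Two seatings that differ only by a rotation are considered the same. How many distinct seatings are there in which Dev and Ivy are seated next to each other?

240

Glue Dev and Ivy into a block (2 internal orders). Seating 6 units around a circle gives (5)! arrangements.
So 2 × (5)! = 2 × 120 = 240.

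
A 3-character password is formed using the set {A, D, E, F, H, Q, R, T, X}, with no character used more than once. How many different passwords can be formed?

This is a permutation of 3 out of 9: P(9,3) = 9!/6!.
That product is 9 × 8 × 7 = 504.

504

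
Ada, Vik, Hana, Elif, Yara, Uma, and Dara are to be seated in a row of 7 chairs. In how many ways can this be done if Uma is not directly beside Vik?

Of the 7! = 5040 arrangements, those with Uma and Vik adjacent number 2 × 6! = 1440 (treat the pair as a block with 2 internal orders).
So 5040 − 1440 = 3600 arrangements keep them apart.

3600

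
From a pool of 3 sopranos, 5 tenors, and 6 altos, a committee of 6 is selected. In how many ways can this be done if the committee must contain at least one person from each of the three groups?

With no constraint there are C(14,6) = 3003 possible selections.
Subtract selections that omit an entire group: no sopranos → C(11,6) = 462; no tenors → C(9,6) = 84; no altos → C(8,6) = 28.
Add back selections omitting two groups (i.e. drawn from a single group): C(3,6) + C(5,6) + C(6,6) = 1.
By inclusion–exclusion: 3003 − 574 + 1 = 2430.

2430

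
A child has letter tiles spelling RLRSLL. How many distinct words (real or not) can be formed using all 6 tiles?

Letter multiplicities in RLRSLL: L×3, R×2, S×1.
So there are 6! / (3!·2!) = 60 distinguishable arrangements.

60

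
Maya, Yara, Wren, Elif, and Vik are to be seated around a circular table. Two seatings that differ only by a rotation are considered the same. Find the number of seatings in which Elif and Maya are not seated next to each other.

All circular seatings of 5 people number (4)! = 24.
Seatings with Elif beside Maya: treat them as a block with 2 internal orders, giving 2 × (3)! = 12.
Subtracting, 24 − 12 = 12.

12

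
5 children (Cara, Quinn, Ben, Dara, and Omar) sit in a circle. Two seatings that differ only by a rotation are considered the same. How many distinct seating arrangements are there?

24

Seat Cara anywhere (absorbing the rotational symmetry), then permute the other 4: (4)! = 24.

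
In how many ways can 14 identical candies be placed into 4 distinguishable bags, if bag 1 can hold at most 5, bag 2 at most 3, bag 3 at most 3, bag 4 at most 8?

48

By stars and bars, unrestricted non-negative solutions to x_1+…+x_4 = 14 number C(14+3,3) = 680.
Subtract solutions that violate a single cap (substitute x_i' = x_i − (cap_i+1)): x_1 ≥ 6 gives C(11,3) = 165; x_2 ≥ 4 gives C(13,3) = 286; x_3 ≥ 4 gives C(13,3) = 286; x_4 ≥ 9 gives C(8,3) = 56. Together 793.
Add back pairs where two caps are both exceeded: 35 + 35 + 0 + 84 + 4 + 4 = 162.
Subtract triples: 1 + 0 + 0 + 0 = 1.
By inclusion–exclusion the count is 680 − 793 + 162 − 1 = 48.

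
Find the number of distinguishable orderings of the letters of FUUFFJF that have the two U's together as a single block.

30

Treat the 2 copies of U as a single block. The multiset to arrange is then {UU, F, F, F, F, J}, 6 items in all.
That gives (6)!/(4!) = 30 arrangements.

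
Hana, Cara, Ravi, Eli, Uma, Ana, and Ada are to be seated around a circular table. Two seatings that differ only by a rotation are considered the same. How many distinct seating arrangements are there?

720

Around a circle, 7 distinct people have 7!/7 = (6)! = 720 rotationally distinct seatings.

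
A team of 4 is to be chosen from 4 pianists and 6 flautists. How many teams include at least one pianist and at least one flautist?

Total 4-person selections from all 10: C(10,4) = 210.
Subtract selections that omit an entire group: no pianists → C(6,4) = 15; no flautists → C(4,4) = 1.
Both groups omitted at once is impossible, so 210 − 16 = 194.

194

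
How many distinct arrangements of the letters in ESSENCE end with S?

120

With the last slot taken by S, it remains to arrange the other 6 letters (ESENCE).
Those 6 letters have E appearing 3 times, giving (6)!/(3!) = 120.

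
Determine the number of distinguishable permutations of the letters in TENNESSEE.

Letter multiplicities in TENNESSEE: E×4, N×2, S×2, T×1.
So there are 9! / (4!·2!·2!) = 3780 distinguishable arrangements.

3780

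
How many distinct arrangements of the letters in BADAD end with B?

6

With the last slot taken by B, it remains to arrange the other 4 letters (ADAD).
Those 4 letters have A appearing twice and D appearing twice, giving (4)!/(2!·2!) = 6.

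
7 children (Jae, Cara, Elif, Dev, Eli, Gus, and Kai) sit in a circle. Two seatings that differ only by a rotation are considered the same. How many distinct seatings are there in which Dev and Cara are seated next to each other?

Glue Dev and Cara into a block (2 internal orders). Seating 6 units around a circle gives (5)! arrangements.
So 2 × (5)! = 2 × 120 = 240.

240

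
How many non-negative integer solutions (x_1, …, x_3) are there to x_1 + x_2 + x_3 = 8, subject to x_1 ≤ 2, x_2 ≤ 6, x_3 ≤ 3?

Without the upper bounds there are C(10,2) = 45 ways to split 8 among 3 variables.
Subtract solutions that violate a single cap (substitute x_i' = x_i − (cap_i+1)): x_1 ≥ 3 gives C(7,2) = 21; x_2 ≥ 7 gives C(3,2) = 3; x_3 ≥ 4 gives C(6,2) = 15. Together 39.
Add back pairs where two caps are both exceeded: 0 + 3 + 0 = 3.
By inclusion–exclusion the count is 45 − 39 + 3 = 9.

9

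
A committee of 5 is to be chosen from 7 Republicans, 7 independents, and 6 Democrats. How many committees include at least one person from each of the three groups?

With no constraint there are C(20,5) = 15504 possible selections.
Selections missing a whole group: no Republicans → C(13,5) = 1287; no independents → C(13,5) = 1287; no Democrats → C(14,5) = 2002.
Add back selections omitting two groups (i.e. drawn from a single group): C(7,5) + C(7,5) + C(6,5) = 48.
By inclusion–exclusion: 15504 − 4576 + 48 = 10976.

10976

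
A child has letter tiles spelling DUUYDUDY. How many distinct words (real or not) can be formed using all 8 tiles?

560

Letter multiplicities in DUUYDUDY: D×3, U×3, Y×2.
The number of distinct arrangements is 8!/(3!·3!·2!) = 40320/72 = 560.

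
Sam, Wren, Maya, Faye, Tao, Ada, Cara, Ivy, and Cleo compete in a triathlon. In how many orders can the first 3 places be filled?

There are 9 choices for 1st place, 8 for 2nd, and 7 for 3rd.
That gives 9 × 8 × 7 = 504.

504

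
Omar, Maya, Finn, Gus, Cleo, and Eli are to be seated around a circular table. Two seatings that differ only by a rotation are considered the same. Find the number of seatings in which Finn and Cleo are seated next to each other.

Treat {Finn, Cleo} as one unit (2 internal orders) and seat the resulting 5 units around the table: (4)! circular arrangements.
So 2 × (4)! = 2 × 24 = 48.

48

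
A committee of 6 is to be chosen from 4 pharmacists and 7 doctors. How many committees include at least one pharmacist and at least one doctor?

Unrestricted: C(11,6) = 462 ways to pick any 6 of the 11.
Selections missing a whole group: no pharmacists → C(7,6) = 7; no doctors → C(4,6) = 0.
Both groups omitted at once is impossible, so 462 − 7 = 455.

455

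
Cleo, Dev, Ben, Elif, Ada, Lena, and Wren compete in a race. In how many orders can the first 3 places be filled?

210

There are 7 choices for 1st place, 6 for 2nd, and 5 for 3rd.
That gives 7 × 6 × 5 = 210.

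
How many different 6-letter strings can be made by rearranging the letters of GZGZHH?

Letter multiplicities in GZGZHH: G×2, H×2, Z×2.
So there are 6! / (2!·2!·2!) = 90 distinguishable arrangements.

90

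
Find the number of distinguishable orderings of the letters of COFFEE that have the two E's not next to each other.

120

There are 6!/(2!·2!) = 180 arrangements of COFFEE in total.
Arrangements with the E's together: treat EE as one letter, giving (5)!/(2!) = 60.
Subtracting, 180 − 60 = 120 arrangements keep the E's apart.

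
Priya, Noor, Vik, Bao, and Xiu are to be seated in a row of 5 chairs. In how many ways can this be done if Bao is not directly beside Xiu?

72

Of the 5! = 120 arrangements, those with Bao and Xiu adjacent number 2 × 4! = 48 (treat the pair as a block with 2 internal orders).
Complementary counting: 120 − 48 = 72.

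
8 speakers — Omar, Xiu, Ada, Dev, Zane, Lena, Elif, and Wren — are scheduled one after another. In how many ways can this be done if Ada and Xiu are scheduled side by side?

Place the 6 others and the Ada-Xiu pair as 7 objects in a line; the pair has 2 internal arrangements.
So the count is 2·(7)! = 10080.

10080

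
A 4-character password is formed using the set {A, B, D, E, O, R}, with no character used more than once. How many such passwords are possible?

360

Choose and order 4 of the 6 symbols: the first character has 6 options, the next 5, then 4, 3.
That product is 6 × 5 × 4 × 3 = 360.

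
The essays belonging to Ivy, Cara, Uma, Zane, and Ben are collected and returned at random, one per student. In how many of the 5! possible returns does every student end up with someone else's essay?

44

This is the derangement count D_5: permutations of 5 items with no fixed point.
By inclusion–exclusion this is Σ_{j=0}^{5} (−1)^j C(5,j)·(5−j)!.
Computing: 120 − 120 + 60 − 20 + 5 − 1 = 44.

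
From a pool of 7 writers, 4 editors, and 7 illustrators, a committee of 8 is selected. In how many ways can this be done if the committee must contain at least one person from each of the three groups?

40425

Total 8-person selections from all 18: C(18,8) = 43758.
Selections missing a whole group: no writers → C(11,8) = 165; no editors → C(14,8) = 3003; no illustrators → C(11,8) = 165.
Add back selections omitting two groups (i.e. drawn from a single group): C(7,8) + C(4,8) + C(7,8) = 0.
By inclusion–exclusion: 43758 − 3333 + 0 = 40425.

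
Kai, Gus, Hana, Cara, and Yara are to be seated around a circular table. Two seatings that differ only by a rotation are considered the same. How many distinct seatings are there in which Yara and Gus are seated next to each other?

Glue Yara and Gus into a block (2 internal orders). Seating 4 units around a circle gives (3)! arrangements.
So 2 × (3)! = 2 × 6 = 12.

12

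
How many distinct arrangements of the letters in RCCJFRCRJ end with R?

1680

Fix R in the last position and arrange the remaining 8 letters.
Those 8 letters have C appearing 3 times, J appearing twice, and R appearing twice, giving (8)!/(3!·2!·2!) = 1680.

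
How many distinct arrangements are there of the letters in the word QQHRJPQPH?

Letter multiplicities in QQHRJPQPH: H×2, J×1, P×2, Q×3, R×1.
Dividing 9! = 362880 by 3!·2!·2! = 24 for the repeated letters gives 15120.

15120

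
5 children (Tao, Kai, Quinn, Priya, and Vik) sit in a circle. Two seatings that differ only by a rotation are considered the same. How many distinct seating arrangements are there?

Around a circle, 5 distinct people have 5!/5 = (4)! = 24 rotationally distinct seatings.

24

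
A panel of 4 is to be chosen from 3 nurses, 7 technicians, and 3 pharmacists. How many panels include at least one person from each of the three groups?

Unrestricted: C(13,4) = 715 ways to pick any 4 of the 13.
Subtract selections that omit an entire group: no nurses → C(10,4) = 210; no technicians → C(6,4) = 15; no pharmacists → C(10,4) = 210.
Add back selections omitting two groups (i.e. drawn from a single group): C(3,4) + C(7,4) + C(3,4) = 35.
By inclusion–exclusion: 715 − 435 + 35 = 315.

315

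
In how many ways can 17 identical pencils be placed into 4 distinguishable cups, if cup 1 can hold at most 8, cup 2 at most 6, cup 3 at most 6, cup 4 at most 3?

By stars and bars, unrestricted non-negative solutions to x_1+…+x_4 = 17 number C(17+3,3) = 1140.
Subtract solutions that violate a single cap (substitute x_i' = x_i − (cap_i+1)): x_1 ≥ 9 gives C(11,3) = 165; x_2 ≥ 7 gives C(13,3) = 286; x_3 ≥ 7 gives C(13,3) = 286; x_4 ≥ 4 gives C(16,3) = 560. Together 1297.
Add back pairs where two caps are both exceeded: 4 + 4 + 35 + 20 + 84 + 84 = 231.
By inclusion–exclusion the count is 1140 − 1297 + 231 = 74.

74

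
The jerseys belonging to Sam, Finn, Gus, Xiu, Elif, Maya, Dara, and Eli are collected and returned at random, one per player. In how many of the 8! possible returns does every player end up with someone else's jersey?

14833

This is the derangement count D_8: permutations of 8 items with no fixed point.
By inclusion–exclusion this is Σ_{j=0}^{8} (−1)^j C(8,j)·(8−j)!.
Computing: 40320 − 40320 + 20160 − 6720 + 1680 − 336 + 56 − 8 + 1 = 14833.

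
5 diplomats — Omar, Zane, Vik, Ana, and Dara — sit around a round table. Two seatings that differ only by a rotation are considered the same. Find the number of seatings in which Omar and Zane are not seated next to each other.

All circular seatings of 5 people number (4)! = 24.
Seatings with Omar beside Zane: treat them as a block with 2 internal orders, giving 2 × (3)! = 12.
Subtracting, 24 − 12 = 12.

12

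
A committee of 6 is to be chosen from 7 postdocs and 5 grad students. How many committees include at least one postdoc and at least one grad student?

917

Unrestricted: C(12,6) = 924 ways to pick any 6 of the 12.
Selections missing a whole group: no postdocs → C(5,6) = 0; no grad students → C(7,6) = 7.
Both groups omitted at once is impossible, so 924 − 7 = 917.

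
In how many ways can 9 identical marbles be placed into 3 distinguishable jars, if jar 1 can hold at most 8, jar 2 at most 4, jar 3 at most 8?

By stars and bars, unrestricted non-negative solutions to x_1+…+x_3 = 9 number C(9+2,2) = 55.
Subtract solutions that violate a single cap (substitute x_i' = x_i − (cap_i+1)): x_1 ≥ 9 gives C(2,2) = 1; x_2 ≥ 5 gives C(6,2) = 15; x_3 ≥ 9 gives C(2,2) = 1. Together 17.
No two caps can be exceeded simultaneously, so the pair terms are all 0.
By inclusion–exclusion the count is 55 − 17 + 0 = 38.

38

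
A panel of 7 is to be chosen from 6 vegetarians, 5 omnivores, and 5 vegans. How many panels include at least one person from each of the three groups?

With no constraint there are C(16,7) = 11440 possible selections.
Subtract selections that omit an entire group: no vegetarians → C(10,7) = 120; no omnivores → C(11,7) = 330; no vegans → C(11,7) = 330.
Add back selections omitting two groups (i.e. drawn from a single group): C(6,7) + C(5,7) + C(5,7) = 0.
By inclusion–exclusion: 11440 − 780 + 0 = 10660.

10660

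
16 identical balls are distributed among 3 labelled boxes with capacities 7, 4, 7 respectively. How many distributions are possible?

Without the upper bounds there are C(18,2) = 153 ways to split 16 among 3 boxes.
Subtract solutions that violate a single cap (substitute x_i' = x_i − (cap_i+1)): x_1 ≥ 8 gives C(10,2) = 45; x_2 ≥ 5 gives C(13,2) = 78; x_3 ≥ 8 gives C(10,2) = 45. Together 168.
Add back pairs where two caps are both exceeded: 10 + 1 + 10 = 21.
By inclusion–exclusion the count is 153 − 168 + 21 = 6.

6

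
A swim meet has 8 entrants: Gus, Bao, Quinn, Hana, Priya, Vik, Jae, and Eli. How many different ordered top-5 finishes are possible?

There are 8 choices for 1st place, 7 for 2nd, and so on down to 4 for position 5.
That gives 8 × 7 × 6 × 5 × 4 = 6720.

6720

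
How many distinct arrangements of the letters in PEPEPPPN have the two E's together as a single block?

Treat the 2 copies of E as a single block. The multiset to arrange is then {EE, N, P, P, P, P, P}, 7 items in all.
That gives (7)!/(5!) = 42 arrangements.

42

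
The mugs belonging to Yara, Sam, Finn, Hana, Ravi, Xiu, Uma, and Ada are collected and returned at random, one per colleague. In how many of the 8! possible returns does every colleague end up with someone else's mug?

14833

This is the derangement count D_8: permutations of 8 items with no fixed point.
By inclusion–exclusion this is Σ_{j=0}^{8} (−1)^j C(8,j)·(8−j)!.
Computing: 40320 − 40320 + 20160 − 6720 + 1680 − 336 + 56 − 8 + 1 = 14833.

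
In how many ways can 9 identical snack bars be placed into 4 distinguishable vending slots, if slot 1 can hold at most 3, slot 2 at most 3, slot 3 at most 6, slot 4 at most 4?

Without the upper bounds there are C(12,3) = 220 ways to split 9 among 4 vending slots.
Subtract solutions that violate a single cap (substitute x_i' = x_i − (cap_i+1)): x_1 ≥ 4 gives C(8,3) = 56; x_2 ≥ 4 gives C(8,3) = 56; x_3 ≥ 7 gives C(5,3) = 10; x_4 ≥ 5 gives C(7,3) = 35. Together 157.
Add back pairs where two caps are both exceeded: 4 + 0 + 1 + 0 + 1 + 0 = 6.
By inclusion–exclusion the count is 220 − 157 + 6 = 69.

69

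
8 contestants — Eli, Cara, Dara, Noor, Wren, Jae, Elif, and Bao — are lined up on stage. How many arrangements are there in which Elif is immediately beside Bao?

Glue Elif and Bao into one block (2 internal orders), leaving 7 units to arrange in a row.
That gives 2 × 7! = 2 × 5040 = 10080.

10080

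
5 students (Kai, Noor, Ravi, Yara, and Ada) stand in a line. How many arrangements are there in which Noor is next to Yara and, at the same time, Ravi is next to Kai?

24

Treat {Noor,Yara} as one block (2 orders) and {Ravi,Kai} as another (2 orders).
That leaves 3 units to arrange: 2 × 2 × 3! = 4 × 6 = 24.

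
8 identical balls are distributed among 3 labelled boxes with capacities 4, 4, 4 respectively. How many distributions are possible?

Without the upper bounds there are C(10,2) = 45 ways to split 8 among 3 boxes.
Subtract solutions that violate a single cap (substitute x_i' = x_i − (cap_i+1)): x_1 ≥ 5 gives C(5,2) = 10; x_2 ≥ 5 gives C(5,2) = 10; x_3 ≥ 5 gives C(5,2) = 10. Together 30.
No two caps can be exceeded simultaneously, so the pair terms are all 0.
By inclusion–exclusion the count is 45 − 30 + 0 = 15.

15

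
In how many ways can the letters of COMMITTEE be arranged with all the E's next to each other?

Treat the 2 copies of E as a single block. The multiset to arrange is then {EE, C, I, M, M, O, T, T}, 8 items in all.
That gives (8)!/(2!·2!) = 10080 arrangements.

10080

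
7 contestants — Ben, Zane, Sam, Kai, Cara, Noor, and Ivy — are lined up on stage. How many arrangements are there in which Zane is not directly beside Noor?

3600

Of the 7! = 5040 arrangements, those with Zane and Noor adjacent number 2 × 6! = 1440 (treat the pair as a block with 2 internal orders).
So 5040 − 1440 = 3600 arrangements keep them apart.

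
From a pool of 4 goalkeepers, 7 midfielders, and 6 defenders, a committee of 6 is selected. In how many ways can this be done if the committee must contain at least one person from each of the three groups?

Unrestricted: C(17,6) = 12376 ways to pick any 6 of the 17.
Subtract selections that omit an entire group: no goalkeepers → C(13,6) = 1716; no midfielders → C(10,6) = 210; no defenders → C(11,6) = 462.
Add back selections omitting two groups (i.e. drawn from a single group): C(4,6) + C(7,6) + C(6,6) = 8.
By inclusion–exclusion: 12376 − 2388 + 8 = 9996.

9996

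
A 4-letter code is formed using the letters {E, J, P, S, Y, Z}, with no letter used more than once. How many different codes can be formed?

With no repetition, fill the 4 letters in order: 6 choices, then 5, down to 3.
6 × 5 × 4 × 3 = 360.

360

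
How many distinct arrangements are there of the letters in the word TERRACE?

1260

Letter multiplicities in TERRACE: A×1, C×1, E×2, R×2, T×1.
The number of distinct arrangements is 7!/(2!·2!) = 5040/4 = 1260.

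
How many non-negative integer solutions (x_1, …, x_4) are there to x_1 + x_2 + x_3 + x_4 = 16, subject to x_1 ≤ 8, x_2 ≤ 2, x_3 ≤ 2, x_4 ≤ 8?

Ignoring the caps, the number of non-negative solutions to x_1+…+x_4 = 16 is C(19,3) = 969.
Subtract solutions that violate a single cap (substitute x_i' = x_i − (cap_i+1)): x_1 ≥ 9 gives C(10,3) = 120; x_2 ≥ 3 gives C(16,3) = 560; x_3 ≥ 3 gives C(16,3) = 560; x_4 ≥ 9 gives C(10,3) = 120. Together 1360.
Add back pairs where two caps are both exceeded: 35 + 35 + 0 + 286 + 35 + 35 = 426.
Subtract triples: 4 + 0 + 0 + 4 = 8.
By inclusion–exclusion the count is 969 − 1360 + 426 − 8 = 27.

27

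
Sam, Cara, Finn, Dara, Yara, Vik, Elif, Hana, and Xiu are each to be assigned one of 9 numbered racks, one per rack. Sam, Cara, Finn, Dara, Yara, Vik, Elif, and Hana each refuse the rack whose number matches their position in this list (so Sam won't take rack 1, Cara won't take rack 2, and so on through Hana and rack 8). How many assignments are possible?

Let Aᵢ (for 1 ≤ i ≤ 8) be the placements that put person i in their forbidden rack. Any j of these fix j positions, leaving (9−j)! ways to fill the rest, and there are C(8,j) ways to pick which j.
By inclusion–exclusion, the number of valid placements is Σ_{j=0}^{8} (−1)^j C(8,j)·(9−j)!.
Computing: 362880 − 322560 + 141120 − 40320 + 8400 − 1344 + 168 − 16 + 1 = 148329.

148329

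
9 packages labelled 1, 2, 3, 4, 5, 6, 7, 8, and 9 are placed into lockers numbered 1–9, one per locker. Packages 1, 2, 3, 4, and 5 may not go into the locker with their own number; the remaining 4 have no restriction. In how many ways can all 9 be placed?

Let Aᵢ (for 1 ≤ i ≤ 5) be the placements that put package i in its forbidden locker. Any j of these fix j positions, leaving (9−j)! ways to fill the rest, and there are C(5,j) ways to pick which j.
By inclusion–exclusion, the number of valid placements is Σ_{j=0}^{5} (−1)^j C(5,j)·(9−j)!.
Computing: 362880 − 201600 + 50400 − 7200 + 600 − 24 = 205056.

205056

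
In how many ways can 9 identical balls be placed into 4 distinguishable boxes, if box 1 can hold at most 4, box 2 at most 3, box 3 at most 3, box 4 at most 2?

19

Without the upper bounds there are C(12,3) = 220 ways to split 9 among 4 boxes.
Subtract solutions that violate a single cap (substitute x_i' = x_i − (cap_i+1)): x_1 ≥ 5 gives C(7,3) = 35; x_2 ≥ 4 gives C(8,3) = 56; x_3 ≥ 4 gives C(8,3) = 56; x_4 ≥ 3 gives C(9,3) = 84. Together 231.
Add back pairs where two caps are both exceeded: 1 + 1 + 4 + 4 + 10 + 10 = 30.
By inclusion–exclusion the count is 220 − 231 + 30 = 19.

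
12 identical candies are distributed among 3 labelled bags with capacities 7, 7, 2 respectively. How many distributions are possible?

12

By stars and bars, unrestricted non-negative solutions to x_1+…+x_3 = 12 number C(12+2,2) = 91.
Subtract solutions that violate a single cap (substitute x_i' = x_i − (cap_i+1)): x_1 ≥ 8 gives C(6,2) = 15; x_2 ≥ 8 gives C(6,2) = 15; x_3 ≥ 3 gives C(11,2) = 55. Together 85.
Add back pairs where two caps are both exceeded: 0 + 3 + 3 = 6.
By inclusion–exclusion the count is 91 − 85 + 6 = 12.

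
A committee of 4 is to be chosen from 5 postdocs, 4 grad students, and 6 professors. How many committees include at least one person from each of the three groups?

Total 4-person selections from all 15: C(15,4) = 1365.
Selections missing a whole group: no postdocs → C(10,4) = 210; no grad students → C(11,4) = 330; no professors → C(9,4) = 126.
Add back selections omitting two groups (i.e. drawn from a single group): C(5,4) + C(4,4) + C(6,4) = 21.
By inclusion–exclusion: 1365 − 666 + 21 = 720.

720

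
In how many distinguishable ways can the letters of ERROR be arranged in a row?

ERROR has 5 letters with R appearing 3 times.
The number of distinct arrangements is 5!/(3!) = 120/6 = 20.

20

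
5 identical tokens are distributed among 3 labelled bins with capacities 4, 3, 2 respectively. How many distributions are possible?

11

Ignoring the caps, the number of non-negative solutions to x_1+…+x_3 = 5 is C(7,2) = 21.
Subtract solutions that violate a single cap (substitute x_i' = x_i − (cap_i+1)): x_1 ≥ 5 gives C(2,2) = 1; x_2 ≥ 4 gives C(3,2) = 3; x_3 ≥ 3 gives C(4,2) = 6. Together 10.
No two caps can be exceeded simultaneously, so the pair terms are all 0.
By inclusion–exclusion the count is 21 − 10 + 0 = 11.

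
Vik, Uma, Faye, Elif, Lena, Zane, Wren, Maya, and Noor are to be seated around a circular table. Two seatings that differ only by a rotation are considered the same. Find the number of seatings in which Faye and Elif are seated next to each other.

Treat {Faye, Elif} as one unit (2 internal orders) and seat the resulting 8 units around the table: (7)! circular arrangements.
So 2 × (7)! = 2 × 5040 = 10080.

10080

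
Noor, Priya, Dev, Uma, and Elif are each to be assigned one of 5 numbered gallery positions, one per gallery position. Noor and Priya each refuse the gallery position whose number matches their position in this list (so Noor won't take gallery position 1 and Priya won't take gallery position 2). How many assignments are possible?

78

Let Aᵢ (for i ∈ {1, 2}) be the placements that put person i in their forbidden gallery position. Any j of these fix j positions, leaving (5−j)! ways to fill the rest, and there are C(2,j) ways to pick which j.
By inclusion–exclusion, the number of valid placements is Σ_{j=0}^{2} (−1)^j C(2,j)·(5−j)!.
Computing: 120 − 48 + 6 = 78.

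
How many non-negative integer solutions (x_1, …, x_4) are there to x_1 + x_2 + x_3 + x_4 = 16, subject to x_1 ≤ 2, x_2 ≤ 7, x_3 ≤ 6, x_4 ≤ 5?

31

Without the upper bounds there are C(19,3) = 969 ways to split 16 among 4 variables.
Subtract solutions that violate a single cap (substitute x_i' = x_i − (cap_i+1)): x_1 ≥ 3 gives C(16,3) = 560; x_2 ≥ 8 gives C(11,3) = 165; x_3 ≥ 7 gives C(12,3) = 220; x_4 ≥ 6 gives C(13,3) = 286. Together 1231.
Add back pairs where two caps are both exceeded: 56 + 84 + 120 + 4 + 10 + 20 = 294.
Subtract triples: 0 + 0 + 1 + 0 = 1.
By inclusion–exclusion the count is 969 − 1231 + 294 − 1 = 31.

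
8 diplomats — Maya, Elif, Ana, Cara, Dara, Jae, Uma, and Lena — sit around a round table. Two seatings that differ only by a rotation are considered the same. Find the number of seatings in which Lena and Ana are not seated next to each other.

3600

All circular seatings of 8 people number (7)! = 5040.
Those with Lena next to Ana: fuse the pair into one unit and seat 7 units around a circle — 2·(6)! = 1440.
Subtracting, 5040 − 1440 = 3600.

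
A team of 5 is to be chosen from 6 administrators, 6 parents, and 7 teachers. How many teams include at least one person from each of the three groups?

8295

With no constraint there are C(19,5) = 11628 possible selections.
Subtract selections that omit an entire group: no administrators → C(13,5) = 1287; no parents → C(13,5) = 1287; no teachers → C(12,5) = 792.
Add back selections omitting two groups (i.e. drawn from a single group): C(6,5) + C(6,5) + C(7,5) = 33.
By inclusion–exclusion: 11628 − 3366 + 33 = 8295.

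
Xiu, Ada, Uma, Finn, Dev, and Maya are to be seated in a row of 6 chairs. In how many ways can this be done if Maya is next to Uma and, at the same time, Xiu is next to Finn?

96

Treat {Maya,Uma} as one block (2 orders) and {Xiu,Finn} as another (2 orders).
That leaves 4 units to arrange: 2 × 2 × 4! = 4 × 24 = 96.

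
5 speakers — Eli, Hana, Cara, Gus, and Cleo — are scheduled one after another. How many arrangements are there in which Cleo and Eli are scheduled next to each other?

Place the 3 others and the Cleo-Eli pair as 4 objects in a line; the pair has 2 internal arrangements.
So the count is 2·(4)! = 48.

48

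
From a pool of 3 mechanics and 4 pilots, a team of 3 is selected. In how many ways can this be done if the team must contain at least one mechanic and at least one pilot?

Total 3-person selections from all 7: C(7,3) = 35.
Subtract selections that omit an entire group: no mechanics → C(4,3) = 4; no pilots → C(3,3) = 1.
Both groups omitted at once is impossible, so 35 − 5 = 30.

30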